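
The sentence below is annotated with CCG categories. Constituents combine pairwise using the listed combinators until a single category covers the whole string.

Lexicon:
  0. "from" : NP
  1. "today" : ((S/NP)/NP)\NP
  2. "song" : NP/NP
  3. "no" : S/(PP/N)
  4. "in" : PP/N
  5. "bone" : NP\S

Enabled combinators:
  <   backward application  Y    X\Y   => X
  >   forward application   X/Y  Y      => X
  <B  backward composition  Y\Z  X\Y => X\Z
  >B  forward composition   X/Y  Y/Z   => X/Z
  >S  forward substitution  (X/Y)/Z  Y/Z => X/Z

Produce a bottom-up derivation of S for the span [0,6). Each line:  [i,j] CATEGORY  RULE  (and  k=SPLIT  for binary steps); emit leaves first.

[0,1] NP  lex  "from"
[1,2] ((S/NP)/NP)\NP  lex  "today"
[0,2] (S/NP)/NP  <  k=1
[2,3] NP/NP  lex  "song"
[0,3] S/NP  >S  k=2
[3,4] S/(PP/N)  lex  "no"
[4,5] PP/N  lex  "in"
[3,5] S  >  k=4
[5,6] NP\S  lex  "bone"
[3,6] NP  <  k=5
[0,6] S  >  k=3

[0,6] S   >
  [0,3] S/NP   >S
    [0,2] (S/NP)/NP   <
      [0,1] "from" : NP
      [1,2] "today" : ((S/NP)/NP)\NP
    [2,3] "song" : NP/NP
  [3,6] NP   <
    [3,5] S   >
      [3,4] "no" : S/(PP/N)
      [4,5] "in" : PP/N
    [5,6] "bone" : NP\S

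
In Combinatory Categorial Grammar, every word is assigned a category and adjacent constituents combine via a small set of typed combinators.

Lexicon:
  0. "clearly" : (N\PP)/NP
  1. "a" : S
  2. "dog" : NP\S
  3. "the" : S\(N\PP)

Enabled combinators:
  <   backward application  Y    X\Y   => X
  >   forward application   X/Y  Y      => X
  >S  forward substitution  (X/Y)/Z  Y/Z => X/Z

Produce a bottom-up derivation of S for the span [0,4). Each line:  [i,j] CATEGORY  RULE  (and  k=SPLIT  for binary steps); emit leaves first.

[0,1] (N\PP)/NP  lex  "clearly"
[1,2] S  lex  "a"
[2,3] NP\S  lex  "dog"
[1,3] NP  <  k=2
[0,3] N\PP  >  k=1
[3,4] S\(N\PP)  lex  "the"
[0,4] S  <  k=3

[0,4] S   <
  [0,3] N\PP   >
    [0,1] "clearly" : (N\PP)/NP
    [1,3] NP   <
      [1,2] "a" : S
      [2,3] "dog" : NP\S
  [3,4] "the" : S\(N\PP)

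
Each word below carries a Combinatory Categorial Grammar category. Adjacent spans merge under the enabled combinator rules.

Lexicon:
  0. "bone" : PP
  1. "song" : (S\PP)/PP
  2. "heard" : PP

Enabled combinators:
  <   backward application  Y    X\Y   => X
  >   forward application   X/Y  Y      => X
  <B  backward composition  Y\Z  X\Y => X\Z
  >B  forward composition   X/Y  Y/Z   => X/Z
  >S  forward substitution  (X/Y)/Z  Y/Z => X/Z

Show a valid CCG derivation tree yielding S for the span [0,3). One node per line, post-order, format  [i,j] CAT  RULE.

[0,3] S   <
  [0,1] "bone" : PP
  [1,3] S\PP   >
    [1,2] "song" : (S\PP)/PP
    [2,3] "heard" : PP

[0,1] PP  lex  "bone"
[1,2] (S\PP)/PP  lex  "song"
[2,3] PP  lex  "heard"
[1,3] S\PP  >  k=2
[0,3] S  <  k=1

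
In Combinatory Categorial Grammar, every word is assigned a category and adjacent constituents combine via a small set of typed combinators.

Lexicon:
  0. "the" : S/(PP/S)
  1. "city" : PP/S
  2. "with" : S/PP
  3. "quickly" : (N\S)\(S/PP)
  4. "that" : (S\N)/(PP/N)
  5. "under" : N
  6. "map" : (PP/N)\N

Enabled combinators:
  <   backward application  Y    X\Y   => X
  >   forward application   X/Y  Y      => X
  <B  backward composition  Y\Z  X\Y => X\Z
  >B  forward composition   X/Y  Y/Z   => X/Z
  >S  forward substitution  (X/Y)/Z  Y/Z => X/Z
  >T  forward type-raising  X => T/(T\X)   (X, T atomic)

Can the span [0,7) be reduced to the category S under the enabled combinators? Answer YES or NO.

[0,7] S   <
  [0,4] N   <
    [0,2] S   >
      [0,1] "the" : S/(PP/S)
      [1,2] "city" : PP/S
    [2,4] N\S   <
      [2,3] "with" : S/PP
      [3,4] "quickly" : (N\S)\(S/PP)
  [4,7] S\N   >
    [4,5] "that" : (S\N)/(PP/N)
    [5,7] PP/N   <
      [5,6] "under" : N
      [6,7] "map" : (PP/N)\N

YES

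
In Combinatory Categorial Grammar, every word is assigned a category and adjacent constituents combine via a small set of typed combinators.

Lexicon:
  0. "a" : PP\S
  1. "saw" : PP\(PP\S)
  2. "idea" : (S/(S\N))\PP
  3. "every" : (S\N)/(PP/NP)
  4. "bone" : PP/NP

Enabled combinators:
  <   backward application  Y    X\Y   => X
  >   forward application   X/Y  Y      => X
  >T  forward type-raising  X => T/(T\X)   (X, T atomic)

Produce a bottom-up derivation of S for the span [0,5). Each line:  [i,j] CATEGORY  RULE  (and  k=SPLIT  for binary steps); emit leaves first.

[0,5] S   >
  [0,3] S/(S\N)   <
    [0,2] PP   <
      [0,1] "a" : PP\S
      [1,2] "saw" : PP\(PP\S)
    [2,3] "idea" : (S/(S\N))\PP
  [3,5] S\N   >
    [3,4] "every" : (S\N)/(PP/NP)
    [4,5] "bone" : PP/NP

[0,1] PP\S  lex  "a"
[1,2] PP\(PP\S)  lex  "saw"
[0,2] PP  <  k=1
[2,3] (S/(S\N))\PP  lex  "idea"
[0,3] S/(S\N)  <  k=2
[3,4] (S\N)/(PP/NP)  lex  "every"
[4,5] PP/NP  lex  "bone"
[3,5] S\N  >  k=4
[0,5] S  >  k=3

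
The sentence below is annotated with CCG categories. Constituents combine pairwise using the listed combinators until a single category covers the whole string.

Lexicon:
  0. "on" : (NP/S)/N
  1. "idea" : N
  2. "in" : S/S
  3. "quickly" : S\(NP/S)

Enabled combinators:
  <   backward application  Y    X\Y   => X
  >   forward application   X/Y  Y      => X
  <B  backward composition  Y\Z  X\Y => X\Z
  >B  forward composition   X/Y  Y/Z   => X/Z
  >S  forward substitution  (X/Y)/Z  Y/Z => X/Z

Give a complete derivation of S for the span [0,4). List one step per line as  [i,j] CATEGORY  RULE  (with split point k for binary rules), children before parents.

[0,4] S   <
  [0,3] NP/S   >B
    [0,2] NP/S   >
      [0,1] "on" : (NP/S)/N
      [1,2] "idea" : N
    [2,3] "in" : S/S
  [3,4] "quickly" : S\(NP/S)

[0,1] (NP/S)/N  lex  "on"
[1,2] N  lex  "idea"
[0,2] NP/S  >  k=1
[2,3] S/S  lex  "in"
[0,3] NP/S  >B  k=2
[3,4] S\(NP/S)  lex  "quickly"
[0,4] S  <  k=3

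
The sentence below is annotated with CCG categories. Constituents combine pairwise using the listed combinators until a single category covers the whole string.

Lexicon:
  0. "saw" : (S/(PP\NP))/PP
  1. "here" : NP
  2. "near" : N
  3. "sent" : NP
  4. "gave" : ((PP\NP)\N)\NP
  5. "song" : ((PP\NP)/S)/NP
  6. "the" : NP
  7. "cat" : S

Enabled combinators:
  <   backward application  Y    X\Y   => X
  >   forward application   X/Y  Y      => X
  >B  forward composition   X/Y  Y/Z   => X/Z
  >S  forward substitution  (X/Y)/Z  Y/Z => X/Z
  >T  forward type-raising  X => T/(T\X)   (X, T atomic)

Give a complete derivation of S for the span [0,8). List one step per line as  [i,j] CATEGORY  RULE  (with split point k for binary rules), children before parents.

[0,8] S   >
  [0,5] S/(PP\NP)   >
    [0,1] "saw" : (S/(PP\NP))/PP
    [1,5] PP   >
      [1,2] PP/(PP\NP)   >T
        [1,2] "here" : NP
      [2,5] PP\NP   <
        [2,3] "near" : N
        [3,5] (PP\NP)\N   <
          [3,4] "sent" : NP
          [4,5] "gave" : ((PP\NP)\N)\NP
  [5,8] PP\NP   >
    [5,7] (PP\NP)/S   >
      [5,6] "song" : ((PP\NP)/S)/NP
      [6,7] "the" : NP
    [7,8] "cat" : S

[0,1] (S/(PP\NP))/PP  lex  "saw"
[1,2] NP  lex  "here"
[1,2] PP/(PP\NP)  >T
[2,3] N  lex  "near"
[3,4] NP  lex  "sent"
[4,5] ((PP\NP)\N)\NP  lex  "gave"
[3,5] (PP\NP)\N  <  k=4
[2,5] PP\NP  <  k=3
[1,5] PP  >  k=2
[0,5] S/(PP\NP)  >  k=1
[5,6] ((PP\NP)/S)/NP  lex  "song"
[6,7] NP  lex  "the"
[5,7] (PP\NP)/S  >  k=6
[7,8] S  lex  "cat"
[5,8] PP\NP  >  k=7
[0,8] S  >  k=5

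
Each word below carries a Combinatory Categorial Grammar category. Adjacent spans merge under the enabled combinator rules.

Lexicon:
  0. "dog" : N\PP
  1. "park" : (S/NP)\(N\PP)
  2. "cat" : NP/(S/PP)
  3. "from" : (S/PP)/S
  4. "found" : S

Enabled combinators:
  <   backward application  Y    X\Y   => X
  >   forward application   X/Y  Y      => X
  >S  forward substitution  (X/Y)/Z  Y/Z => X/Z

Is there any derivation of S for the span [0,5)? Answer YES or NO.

YES

[0,5] S   >
  [0,2] S/NP   <
    [0,1] "dog" : N\PP
    [1,2] "park" : (S/NP)\(N\PP)
  [2,5] NP   >
    [2,3] "cat" : NP/(S/PP)
    [3,5] S/PP   >
      [3,4] "from" : (S/PP)/S
      [4,5] "found" : S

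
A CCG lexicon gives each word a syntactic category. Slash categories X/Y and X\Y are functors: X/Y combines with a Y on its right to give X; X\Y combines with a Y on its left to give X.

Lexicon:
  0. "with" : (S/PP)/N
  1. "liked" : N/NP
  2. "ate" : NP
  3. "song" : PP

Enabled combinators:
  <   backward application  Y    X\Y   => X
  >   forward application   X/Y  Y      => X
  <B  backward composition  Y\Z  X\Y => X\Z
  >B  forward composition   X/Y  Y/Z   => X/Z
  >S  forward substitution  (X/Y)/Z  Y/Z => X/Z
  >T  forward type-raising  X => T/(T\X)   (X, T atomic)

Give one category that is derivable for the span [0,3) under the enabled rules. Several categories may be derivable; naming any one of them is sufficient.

S/PP

[0,4] S   >
  [0,3] S/PP   >
    [0,1] "with" : (S/PP)/N
    [1,3] N   >
      [1,2] "liked" : N/NP
      [2,3] "ate" : NP
  [3,4] "song" : PP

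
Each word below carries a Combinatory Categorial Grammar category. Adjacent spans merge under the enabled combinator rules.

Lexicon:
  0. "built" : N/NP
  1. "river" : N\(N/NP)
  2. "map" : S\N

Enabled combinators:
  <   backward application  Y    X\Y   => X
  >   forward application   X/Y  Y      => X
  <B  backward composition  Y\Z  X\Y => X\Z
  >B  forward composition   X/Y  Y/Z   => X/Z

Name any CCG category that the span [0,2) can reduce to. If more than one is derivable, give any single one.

N

[0,3] S   <
  [0,2] N   <
    [0,1] "built" : N/NP
    [1,2] "river" : N\(N/NP)
  [2,3] "map" : S\N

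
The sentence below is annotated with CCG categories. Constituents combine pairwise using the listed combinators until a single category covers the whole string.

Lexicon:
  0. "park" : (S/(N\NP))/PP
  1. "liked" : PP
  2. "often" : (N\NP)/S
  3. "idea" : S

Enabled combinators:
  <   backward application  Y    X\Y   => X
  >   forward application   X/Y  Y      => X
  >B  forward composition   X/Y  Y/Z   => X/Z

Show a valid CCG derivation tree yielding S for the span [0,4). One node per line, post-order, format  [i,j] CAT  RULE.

[0,1] (S/(N\NP))/PP  lex  "park"
[1,2] PP  lex  "liked"
[0,2] S/(N\NP)  >  k=1
[2,3] (N\NP)/S  lex  "often"
[3,4] S  lex  "idea"
[2,4] N\NP  >  k=3
[0,4] S  >  k=2

[0,4] S   >
  [0,2] S/(N\NP)   >
    [0,1] "park" : (S/(N\NP))/PP
    [1,2] "liked" : PP
  [2,4] N\NP   >
    [2,3] "often" : (N\NP)/S
    [3,4] "idea" : S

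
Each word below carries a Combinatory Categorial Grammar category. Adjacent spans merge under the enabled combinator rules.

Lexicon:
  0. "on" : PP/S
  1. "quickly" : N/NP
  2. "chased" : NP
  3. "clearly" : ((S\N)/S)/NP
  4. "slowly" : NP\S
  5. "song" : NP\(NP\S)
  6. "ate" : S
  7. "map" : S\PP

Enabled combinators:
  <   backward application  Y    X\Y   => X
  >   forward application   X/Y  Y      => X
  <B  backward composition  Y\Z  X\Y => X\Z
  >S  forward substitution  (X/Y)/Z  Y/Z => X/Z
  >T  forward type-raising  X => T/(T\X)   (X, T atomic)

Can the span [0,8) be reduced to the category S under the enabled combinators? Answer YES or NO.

YES

[0,8] S   <
  [0,7] PP   >
    [0,1] "on" : PP/S
    [1,7] S   <
      [1,3] N   >
        [1,2] "quickly" : N/NP
        [2,3] "chased" : NP
      [3,7] S\N   >
        [3,6] (S\N)/S   >
          [3,4] "clearly" : ((S\N)/S)/NP
          [4,6] NP   <
            [4,5] "slowly" : NP\S
            [5,6] "song" : NP\(NP\S)
        [6,7] "ate" : S
  [7,8] "map" : S\PP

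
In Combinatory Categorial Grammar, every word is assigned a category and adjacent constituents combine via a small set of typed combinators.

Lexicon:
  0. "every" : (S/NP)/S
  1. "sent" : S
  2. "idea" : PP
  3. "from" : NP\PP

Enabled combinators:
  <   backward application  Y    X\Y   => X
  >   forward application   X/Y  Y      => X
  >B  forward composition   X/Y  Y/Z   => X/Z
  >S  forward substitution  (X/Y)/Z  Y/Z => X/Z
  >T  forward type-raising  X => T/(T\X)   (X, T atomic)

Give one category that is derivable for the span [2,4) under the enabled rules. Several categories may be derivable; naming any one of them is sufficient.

[0,4] S   >
  [0,2] S/NP   >
    [0,1] "every" : (S/NP)/S
    [1,2] "sent" : S
  [2,4] NP   <
    [2,3] "idea" : PP
    [3,4] "from" : NP\PP

NP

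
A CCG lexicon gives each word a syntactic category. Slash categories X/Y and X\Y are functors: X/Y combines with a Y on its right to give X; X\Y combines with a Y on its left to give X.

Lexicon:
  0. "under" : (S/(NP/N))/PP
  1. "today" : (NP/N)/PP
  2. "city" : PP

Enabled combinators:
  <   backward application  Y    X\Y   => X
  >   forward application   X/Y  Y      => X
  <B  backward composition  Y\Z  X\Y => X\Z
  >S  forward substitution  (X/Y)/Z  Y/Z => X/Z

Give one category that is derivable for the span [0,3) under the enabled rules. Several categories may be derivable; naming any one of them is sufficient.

S

[0,3] S   >
  [0,2] S/PP   >S
    [0,1] "under" : (S/(NP/N))/PP
    [1,2] "today" : (NP/N)/PP
  [2,3] "city" : PP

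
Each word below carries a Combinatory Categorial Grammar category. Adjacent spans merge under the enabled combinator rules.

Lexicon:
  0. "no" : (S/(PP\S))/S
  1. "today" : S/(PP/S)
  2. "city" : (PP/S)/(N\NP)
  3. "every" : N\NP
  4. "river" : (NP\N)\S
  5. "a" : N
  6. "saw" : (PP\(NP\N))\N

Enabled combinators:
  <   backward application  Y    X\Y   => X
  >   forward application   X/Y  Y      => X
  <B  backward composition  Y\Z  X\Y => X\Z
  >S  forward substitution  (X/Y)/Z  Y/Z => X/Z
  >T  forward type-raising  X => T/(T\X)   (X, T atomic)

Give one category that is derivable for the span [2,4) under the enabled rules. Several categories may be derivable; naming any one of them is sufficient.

[0,7] S   >
  [0,4] S/(PP\S)   >
    [0,1] "no" : (S/(PP\S))/S
    [1,4] S   >
      [1,2] "today" : S/(PP/S)
      [2,4] PP/S   >
        [2,3] "city" : (PP/S)/(N\NP)
        [3,4] "every" : N\NP
  [4,7] PP\S   <B
    [4,5] "river" : (NP\N)\S
    [5,7] PP\(NP\N)   <
      [5,6] "a" : N
      [6,7] "saw" : (PP\(NP\N))\N

PP/S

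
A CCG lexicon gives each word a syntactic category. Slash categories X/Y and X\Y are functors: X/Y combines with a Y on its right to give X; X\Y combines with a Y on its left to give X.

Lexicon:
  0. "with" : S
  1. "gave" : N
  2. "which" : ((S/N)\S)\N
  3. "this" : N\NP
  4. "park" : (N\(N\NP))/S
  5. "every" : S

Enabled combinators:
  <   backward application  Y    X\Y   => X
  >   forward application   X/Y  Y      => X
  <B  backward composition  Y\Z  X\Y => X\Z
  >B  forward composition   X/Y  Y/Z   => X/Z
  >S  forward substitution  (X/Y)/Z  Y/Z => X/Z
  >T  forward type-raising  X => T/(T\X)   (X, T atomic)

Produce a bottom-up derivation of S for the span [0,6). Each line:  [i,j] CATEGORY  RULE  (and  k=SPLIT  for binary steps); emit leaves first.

[0,6] S   >
  [0,3] S/N   <
    [0,1] "with" : S
    [1,3] (S/N)\S   <
      [1,2] "gave" : N
      [2,3] "which" : ((S/N)\S)\N
  [3,6] N   <
    [3,4] "this" : N\NP
    [4,6] N\(N\NP)   >
      [4,5] "park" : (N\(N\NP))/S
      [5,6] "every" : S

[0,1] S  lex  "with"
[1,2] N  lex  "gave"
[2,3] ((S/N)\S)\N  lex  "which"
[1,3] (S/N)\S  <  k=2
[0,3] S/N  <  k=1
[3,4] N\NP  lex  "this"
[4,5] (N\(N\NP))/S  lex  "park"
[5,6] S  lex  "every"
[4,6] N\(N\NP)  >  k=5
[3,6] N  <  k=4
[0,6] S  >  k=3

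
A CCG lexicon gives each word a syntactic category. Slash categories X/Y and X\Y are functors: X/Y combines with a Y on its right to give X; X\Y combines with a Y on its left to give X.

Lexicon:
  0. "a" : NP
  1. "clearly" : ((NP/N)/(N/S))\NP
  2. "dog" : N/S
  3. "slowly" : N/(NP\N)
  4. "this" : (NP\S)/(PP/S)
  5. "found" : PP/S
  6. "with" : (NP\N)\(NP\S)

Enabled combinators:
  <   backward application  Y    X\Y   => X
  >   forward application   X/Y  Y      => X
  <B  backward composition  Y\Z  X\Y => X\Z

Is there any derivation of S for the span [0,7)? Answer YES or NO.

NP ((NP/N)/(N/S))\NP N/S N/(NP\N) (NP\S)/(PP/S) PP/S (NP\N)\(NP\S)
CKY chart[0,7] = {NP}; S ∉ chart

NO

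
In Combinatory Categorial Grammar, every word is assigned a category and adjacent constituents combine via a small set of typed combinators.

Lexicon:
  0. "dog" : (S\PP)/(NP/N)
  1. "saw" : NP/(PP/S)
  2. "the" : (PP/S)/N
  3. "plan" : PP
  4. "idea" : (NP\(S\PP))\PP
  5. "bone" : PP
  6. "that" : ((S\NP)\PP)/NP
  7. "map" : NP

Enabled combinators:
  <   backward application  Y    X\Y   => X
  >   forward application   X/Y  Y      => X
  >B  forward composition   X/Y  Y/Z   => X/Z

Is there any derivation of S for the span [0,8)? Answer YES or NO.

[0,8] S   <
  [0,5] NP   <
    [0,3] S\PP   >
      [0,1] "dog" : (S\PP)/(NP/N)
      [1,3] NP/N   >B
        [1,2] "saw" : NP/(PP/S)
        [2,3] "the" : (PP/S)/N
    [3,5] NP\(S\PP)   <
      [3,4] "plan" : PP
      [4,5] "idea" : (NP\(S\PP))\PP
  [5,8] S\NP   <
    [5,6] "bone" : PP
    [6,8] (S\NP)\PP   >
      [6,7] "that" : ((S\NP)\PP)/NP
      [7,8] "map" : NP

YES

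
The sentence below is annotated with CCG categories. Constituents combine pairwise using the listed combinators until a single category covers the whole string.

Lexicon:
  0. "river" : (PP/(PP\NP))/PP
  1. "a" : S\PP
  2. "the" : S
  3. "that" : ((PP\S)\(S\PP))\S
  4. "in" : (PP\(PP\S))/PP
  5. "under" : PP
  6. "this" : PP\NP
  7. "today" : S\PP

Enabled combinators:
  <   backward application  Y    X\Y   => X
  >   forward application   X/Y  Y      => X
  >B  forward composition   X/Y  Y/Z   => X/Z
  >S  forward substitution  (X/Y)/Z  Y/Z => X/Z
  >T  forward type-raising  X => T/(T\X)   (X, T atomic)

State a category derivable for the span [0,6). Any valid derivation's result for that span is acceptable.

[0,8] S   <
  [0,7] PP   >
    [0,6] PP/(PP\NP)   >
      [0,1] "river" : (PP/(PP\NP))/PP
      [1,6] PP   <
        [1,4] PP\S   <
          [1,2] "a" : S\PP
          [2,4] (PP\S)\(S\PP)   <
            [2,3] "the" : S
            [3,4] "that" : ((PP\S)\(S\PP))\S
        [4,6] PP\(PP\S)   >
          [4,5] "in" : (PP\(PP\S))/PP
          [5,6] "under" : PP
    [6,7] "this" : PP\NP
  [7,8] "today" : S\PP

PP/(PP\NP)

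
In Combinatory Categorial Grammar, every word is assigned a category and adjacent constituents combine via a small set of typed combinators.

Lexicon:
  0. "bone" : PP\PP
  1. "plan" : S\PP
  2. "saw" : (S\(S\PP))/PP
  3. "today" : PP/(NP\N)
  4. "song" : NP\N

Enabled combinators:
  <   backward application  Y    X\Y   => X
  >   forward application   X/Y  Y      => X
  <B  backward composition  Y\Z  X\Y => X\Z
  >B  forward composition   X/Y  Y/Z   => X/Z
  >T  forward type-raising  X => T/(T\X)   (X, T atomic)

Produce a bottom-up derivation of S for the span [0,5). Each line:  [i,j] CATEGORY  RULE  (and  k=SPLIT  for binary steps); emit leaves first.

[0,1] PP\PP  lex  "bone"
[1,2] S\PP  lex  "plan"
[0,2] S\PP  <B  k=1
[2,3] (S\(S\PP))/PP  lex  "saw"
[3,4] PP/(NP\N)  lex  "today"
[4,5] NP\N  lex  "song"
[3,5] PP  >  k=4
[2,5] S\(S\PP)  >  k=3
[0,5] S  <  k=2

[0,5] S   <
  [0,2] S\PP   <B
    [0,1] "bone" : PP\PP
    [1,2] "plan" : S\PP
  [2,5] S\(S\PP)   >
    [2,3] "saw" : (S\(S\PP))/PP
    [3,5] PP   >
      [3,4] "today" : PP/(NP\N)
      [4,5] "song" : NP\N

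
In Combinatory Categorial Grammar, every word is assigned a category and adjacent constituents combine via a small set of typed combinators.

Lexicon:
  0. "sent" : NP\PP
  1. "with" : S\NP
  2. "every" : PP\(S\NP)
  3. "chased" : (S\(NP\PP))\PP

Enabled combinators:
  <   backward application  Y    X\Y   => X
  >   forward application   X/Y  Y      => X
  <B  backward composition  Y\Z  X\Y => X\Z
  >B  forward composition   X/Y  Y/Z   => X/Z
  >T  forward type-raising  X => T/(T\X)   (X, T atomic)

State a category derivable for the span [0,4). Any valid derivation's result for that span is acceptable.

S

[0,4] S   <
  [0,1] "sent" : NP\PP
  [1,4] S\(NP\PP)   <
    [1,3] PP   <
      [1,2] "with" : S\NP
      [2,3] "every" : PP\(S\NP)
    [3,4] "chased" : (S\(NP\PP))\PP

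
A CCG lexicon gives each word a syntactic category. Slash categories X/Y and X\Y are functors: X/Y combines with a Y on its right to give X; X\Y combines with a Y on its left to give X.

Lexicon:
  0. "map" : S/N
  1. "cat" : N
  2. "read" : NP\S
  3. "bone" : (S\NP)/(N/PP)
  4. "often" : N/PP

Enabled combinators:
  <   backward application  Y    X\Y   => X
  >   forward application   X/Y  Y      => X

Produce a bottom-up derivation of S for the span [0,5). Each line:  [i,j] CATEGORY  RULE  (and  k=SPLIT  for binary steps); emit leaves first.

[0,5] S   <
  [0,3] NP   <
    [0,2] S   >
      [0,1] "map" : S/N
      [1,2] "cat" : N
    [2,3] "read" : NP\S
  [3,5] S\NP   >
    [3,4] "bone" : (S\NP)/(N/PP)
    [4,5] "often" : N/PP

[0,1] S/N  lex  "map"
[1,2] N  lex  "cat"
[0,2] S  >  k=1
[2,3] NP\S  lex  "read"
[0,3] NP  <  k=2
[3,4] (S\NP)/(N/PP)  lex  "bone"
[4,5] N/PP  lex  "often"
[3,5] S\NP  >  k=4
[0,5] S  <  k=3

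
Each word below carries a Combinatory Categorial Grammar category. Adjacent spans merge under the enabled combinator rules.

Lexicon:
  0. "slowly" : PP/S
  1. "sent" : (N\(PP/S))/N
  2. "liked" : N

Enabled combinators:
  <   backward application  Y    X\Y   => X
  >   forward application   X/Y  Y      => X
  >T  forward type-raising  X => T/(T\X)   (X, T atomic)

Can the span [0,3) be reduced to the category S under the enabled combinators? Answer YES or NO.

PP/S (N\(PP/S))/N N
CKY chart[0,3] = {N, N/(N\N), NP/(NP\N), PP/(PP\N), S/(S\N)}; S ∉ chart

NO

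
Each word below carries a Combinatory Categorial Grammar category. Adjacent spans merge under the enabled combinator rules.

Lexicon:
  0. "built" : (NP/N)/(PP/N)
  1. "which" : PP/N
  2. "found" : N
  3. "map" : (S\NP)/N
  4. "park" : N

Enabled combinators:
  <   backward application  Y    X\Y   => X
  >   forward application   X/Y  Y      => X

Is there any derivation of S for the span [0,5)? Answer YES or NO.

[0,5] S   <
  [0,3] NP   >
    [0,2] NP/N   >
      [0,1] "built" : (NP/N)/(PP/N)
      [1,2] "which" : PP/N
    [2,3] "found" : N
  [3,5] S\NP   >
    [3,4] "map" : (S\NP)/N
    [4,5] "park" : N

YES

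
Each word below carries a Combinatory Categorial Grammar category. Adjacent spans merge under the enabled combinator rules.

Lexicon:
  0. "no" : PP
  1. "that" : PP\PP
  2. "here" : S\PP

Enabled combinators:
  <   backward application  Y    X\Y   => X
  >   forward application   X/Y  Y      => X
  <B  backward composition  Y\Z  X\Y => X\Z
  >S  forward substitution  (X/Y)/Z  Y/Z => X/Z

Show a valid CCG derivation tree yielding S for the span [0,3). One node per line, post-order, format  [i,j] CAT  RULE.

[0,1] PP  lex  "no"
[1,2] PP\PP  lex  "that"
[2,3] S\PP  lex  "here"
[1,3] S\PP  <B  k=2
[0,3] S  <  k=1

[0,3] S   <
  [0,1] "no" : PP
  [1,3] S\PP   <B
    [1,2] "that" : PP\PP
    [2,3] "here" : S\PP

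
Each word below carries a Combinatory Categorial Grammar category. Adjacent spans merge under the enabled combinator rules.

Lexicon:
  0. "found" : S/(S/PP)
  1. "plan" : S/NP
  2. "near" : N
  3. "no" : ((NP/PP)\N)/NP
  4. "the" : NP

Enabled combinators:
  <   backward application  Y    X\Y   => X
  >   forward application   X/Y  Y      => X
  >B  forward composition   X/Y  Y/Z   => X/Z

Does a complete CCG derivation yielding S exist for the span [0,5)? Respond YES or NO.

YES

[0,5] S   >
  [0,1] "found" : S/(S/PP)
  [1,5] S/PP   >B
    [1,2] "plan" : S/NP
    [2,5] NP/PP   <
      [2,3] "near" : N
      [3,5] (NP/PP)\N   >
        [3,4] "no" : ((NP/PP)\N)/NP
        [4,5] "the" : NP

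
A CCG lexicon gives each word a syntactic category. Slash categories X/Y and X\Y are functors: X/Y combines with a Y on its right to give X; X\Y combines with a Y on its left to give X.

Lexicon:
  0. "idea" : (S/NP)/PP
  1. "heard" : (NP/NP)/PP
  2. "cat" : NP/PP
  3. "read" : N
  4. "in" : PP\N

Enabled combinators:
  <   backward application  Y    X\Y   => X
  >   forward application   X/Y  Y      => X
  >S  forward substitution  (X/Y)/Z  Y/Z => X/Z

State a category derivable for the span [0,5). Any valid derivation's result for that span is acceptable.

[0,5] S   >
  [0,3] S/PP   >S
    [0,1] "idea" : (S/NP)/PP
    [1,3] NP/PP   >S
      [1,2] "heard" : (NP/NP)/PP
      [2,3] "cat" : NP/PP
  [3,5] PP   <
    [3,4] "read" : N
    [4,5] "in" : PP\N

S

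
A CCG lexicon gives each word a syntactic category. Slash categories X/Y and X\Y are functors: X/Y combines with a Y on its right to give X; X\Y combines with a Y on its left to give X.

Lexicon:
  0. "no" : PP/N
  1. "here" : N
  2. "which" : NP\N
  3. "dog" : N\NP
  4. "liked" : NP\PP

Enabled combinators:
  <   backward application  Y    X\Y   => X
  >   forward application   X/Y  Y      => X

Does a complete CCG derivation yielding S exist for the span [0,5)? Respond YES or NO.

NO

PP/N N NP\N N\NP NP\PP
CKY chart[0,5] = {NP}; S ∉ chart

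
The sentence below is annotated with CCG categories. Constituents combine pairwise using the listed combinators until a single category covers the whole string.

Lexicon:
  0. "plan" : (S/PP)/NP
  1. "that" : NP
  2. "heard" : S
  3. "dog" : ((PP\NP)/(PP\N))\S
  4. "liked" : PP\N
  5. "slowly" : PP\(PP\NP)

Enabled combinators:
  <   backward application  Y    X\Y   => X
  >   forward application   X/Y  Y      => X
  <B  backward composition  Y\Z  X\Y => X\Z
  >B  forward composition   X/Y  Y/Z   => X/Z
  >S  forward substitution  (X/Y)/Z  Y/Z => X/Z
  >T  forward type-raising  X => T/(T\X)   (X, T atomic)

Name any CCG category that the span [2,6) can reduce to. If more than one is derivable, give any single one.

PP

[0,6] S   >
  [0,2] S/PP   >
    [0,1] "plan" : (S/PP)/NP
    [1,2] "that" : NP
  [2,6] PP   <
    [2,5] PP\NP   >
      [2,4] (PP\NP)/(PP\N)   <
        [2,3] "heard" : S
        [3,4] "dog" : ((PP\NP)/(PP\N))\S
      [4,5] "liked" : PP\N
    [5,6] "slowly" : PP\(PP\NP)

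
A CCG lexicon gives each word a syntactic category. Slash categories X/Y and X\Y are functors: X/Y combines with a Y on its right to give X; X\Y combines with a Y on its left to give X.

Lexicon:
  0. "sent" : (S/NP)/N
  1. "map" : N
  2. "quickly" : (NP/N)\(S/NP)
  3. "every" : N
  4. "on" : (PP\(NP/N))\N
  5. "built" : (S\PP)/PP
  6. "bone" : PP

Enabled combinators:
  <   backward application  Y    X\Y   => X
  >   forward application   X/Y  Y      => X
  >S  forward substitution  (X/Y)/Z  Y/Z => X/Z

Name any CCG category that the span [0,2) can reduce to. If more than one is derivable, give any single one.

S/NP

[0,7] S   <
  [0,5] PP   <
    [0,3] NP/N   <
      [0,2] S/NP   >
        [0,1] "sent" : (S/NP)/N
        [1,2] "map" : N
      [2,3] "quickly" : (NP/N)\(S/NP)
    [3,5] PP\(NP/N)   <
      [3,4] "every" : N
      [4,5] "on" : (PP\(NP/N))\N
  [5,7] S\PP   >
    [5,6] "built" : (S\PP)/PP
    [6,7] "bone" : PP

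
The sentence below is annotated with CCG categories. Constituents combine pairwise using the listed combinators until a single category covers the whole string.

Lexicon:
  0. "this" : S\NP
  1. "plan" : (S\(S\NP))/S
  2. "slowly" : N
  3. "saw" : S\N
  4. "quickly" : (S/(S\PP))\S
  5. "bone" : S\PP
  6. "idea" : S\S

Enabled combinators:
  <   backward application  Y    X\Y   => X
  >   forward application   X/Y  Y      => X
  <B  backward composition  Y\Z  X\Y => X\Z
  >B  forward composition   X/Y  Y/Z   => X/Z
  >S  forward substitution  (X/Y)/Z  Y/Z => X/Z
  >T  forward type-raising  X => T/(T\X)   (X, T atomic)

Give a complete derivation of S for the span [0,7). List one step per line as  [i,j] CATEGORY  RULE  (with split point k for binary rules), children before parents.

[0,1] S\NP  lex  "this"
[1,2] (S\(S\NP))/S  lex  "plan"
[2,3] N  lex  "slowly"
[3,4] S\N  lex  "saw"
[2,4] S  <  k=3
[1,4] S\(S\NP)  >  k=2
[0,4] S  <  k=1
[4,5] (S/(S\PP))\S  lex  "quickly"
[0,5] S/(S\PP)  <  k=4
[5,6] S\PP  lex  "bone"
[6,7] S\S  lex  "idea"
[5,7] S\PP  <B  k=6
[0,7] S  >  k=5

[0,7] S   >
  [0,5] S/(S\PP)   <
    [0,4] S   <
      [0,1] "this" : S\NP
      [1,4] S\(S\NP)   >
        [1,2] "plan" : (S\(S\NP))/S
        [2,4] S   <
          [2,3] "slowly" : N
          [3,4] "saw" : S\N
    [4,5] "quickly" : (S/(S\PP))\S
  [5,7] S\PP   <B
    [5,6] "bone" : S\PP
    [6,7] "idea" : S\S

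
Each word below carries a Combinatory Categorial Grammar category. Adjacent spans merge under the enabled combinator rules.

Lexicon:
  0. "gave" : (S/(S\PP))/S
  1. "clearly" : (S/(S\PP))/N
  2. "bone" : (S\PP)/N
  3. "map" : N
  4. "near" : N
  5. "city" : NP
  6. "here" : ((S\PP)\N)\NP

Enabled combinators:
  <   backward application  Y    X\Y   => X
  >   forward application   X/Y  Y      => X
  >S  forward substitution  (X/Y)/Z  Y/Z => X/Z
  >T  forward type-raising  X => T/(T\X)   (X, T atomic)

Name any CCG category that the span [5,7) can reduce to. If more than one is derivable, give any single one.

[0,7] S   >
  [0,4] S/(S\PP)   >
    [0,1] "gave" : (S/(S\PP))/S
    [1,4] S   >
      [1,3] S/N   >S
        [1,2] "clearly" : (S/(S\PP))/N
        [2,3] "bone" : (S\PP)/N
      [3,4] "map" : N
  [4,7] S\PP   <
    [4,5] "near" : N
    [5,7] (S\PP)\N   <
      [5,6] "city" : NP
      [6,7] "here" : ((S\PP)\N)\NP

(S\PP)\N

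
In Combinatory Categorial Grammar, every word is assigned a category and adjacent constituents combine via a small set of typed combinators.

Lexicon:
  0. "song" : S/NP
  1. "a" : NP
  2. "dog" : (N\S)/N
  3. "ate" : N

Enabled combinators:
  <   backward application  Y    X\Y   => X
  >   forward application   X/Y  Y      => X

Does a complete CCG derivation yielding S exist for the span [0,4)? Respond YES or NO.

NO

S/NP NP (N\S)/N N
CKY chart[0,4] = {N}; S ∉ chart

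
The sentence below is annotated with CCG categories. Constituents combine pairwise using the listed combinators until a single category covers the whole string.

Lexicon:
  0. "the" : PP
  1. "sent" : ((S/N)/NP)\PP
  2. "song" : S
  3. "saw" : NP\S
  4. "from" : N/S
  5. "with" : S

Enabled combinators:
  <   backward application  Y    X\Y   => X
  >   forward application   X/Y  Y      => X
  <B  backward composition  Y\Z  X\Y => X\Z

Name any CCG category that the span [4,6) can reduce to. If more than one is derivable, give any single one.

[0,6] S   >
  [0,4] S/N   >
    [0,2] (S/N)/NP   <
      [0,1] "the" : PP
      [1,2] "sent" : ((S/N)/NP)\PP
    [2,4] NP   <
      [2,3] "song" : S
      [3,4] "saw" : NP\S
  [4,6] N   >
    [4,5] "from" : N/S
    [5,6] "with" : S

N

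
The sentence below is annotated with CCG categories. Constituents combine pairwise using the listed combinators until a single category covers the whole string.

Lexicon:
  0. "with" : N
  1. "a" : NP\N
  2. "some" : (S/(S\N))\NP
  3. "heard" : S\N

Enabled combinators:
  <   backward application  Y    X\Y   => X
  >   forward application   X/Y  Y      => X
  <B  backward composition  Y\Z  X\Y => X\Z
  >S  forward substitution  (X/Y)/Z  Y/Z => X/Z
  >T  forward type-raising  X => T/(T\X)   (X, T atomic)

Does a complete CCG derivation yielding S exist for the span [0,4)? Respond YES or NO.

YES

[0,4] S   >
  [0,3] S/(S\N)   <
    [0,2] NP   <
      [0,1] "with" : N
      [1,2] "a" : NP\N
    [2,3] "some" : (S/(S\N))\NP
  [3,4] "heard" : S\N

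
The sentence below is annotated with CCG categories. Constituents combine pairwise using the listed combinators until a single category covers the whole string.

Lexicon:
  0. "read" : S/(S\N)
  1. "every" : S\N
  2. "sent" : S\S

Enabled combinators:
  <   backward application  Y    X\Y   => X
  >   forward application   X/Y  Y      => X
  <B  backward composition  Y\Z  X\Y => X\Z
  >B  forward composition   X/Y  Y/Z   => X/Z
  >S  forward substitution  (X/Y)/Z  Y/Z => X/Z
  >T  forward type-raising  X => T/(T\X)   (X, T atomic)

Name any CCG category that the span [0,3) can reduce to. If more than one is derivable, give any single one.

[0,3] S   >
  [0,1] "read" : S/(S\N)
  [1,3] S\N   <B
    [1,2] "every" : S\N
    [2,3] "sent" : S\S

S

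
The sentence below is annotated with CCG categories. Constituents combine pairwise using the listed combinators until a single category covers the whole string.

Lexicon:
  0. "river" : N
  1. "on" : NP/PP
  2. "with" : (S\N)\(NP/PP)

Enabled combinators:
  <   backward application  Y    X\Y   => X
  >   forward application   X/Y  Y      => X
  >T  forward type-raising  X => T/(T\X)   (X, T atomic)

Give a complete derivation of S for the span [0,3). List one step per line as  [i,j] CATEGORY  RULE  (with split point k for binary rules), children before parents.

[0,1] N  lex  "river"
[0,1] S/(S\N)  >T
[1,2] NP/PP  lex  "on"
[2,3] (S\N)\(NP/PP)  lex  "with"
[1,3] S\N  <  k=2
[0,3] S  >  k=1

[0,3] S   >
  [0,1] S/(S\N)   >T
    [0,1] "river" : N
  [1,3] S\N   <
    [1,2] "on" : NP/PP
    [2,3] "with" : (S\N)\(NP/PP)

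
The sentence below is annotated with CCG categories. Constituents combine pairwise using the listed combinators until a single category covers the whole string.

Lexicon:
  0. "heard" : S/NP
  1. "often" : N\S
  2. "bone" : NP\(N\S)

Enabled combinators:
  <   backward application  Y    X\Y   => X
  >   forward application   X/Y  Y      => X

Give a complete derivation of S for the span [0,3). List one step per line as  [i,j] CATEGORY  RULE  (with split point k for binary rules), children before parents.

[0,3] S   >
  [0,1] "heard" : S/NP
  [1,3] NP   <
    [1,2] "often" : N\S
    [2,3] "bone" : NP\(N\S)

[0,1] S/NP  lex  "heard"
[1,2] N\S  lex  "often"
[2,3] NP\(N\S)  lex  "bone"
[1,3] NP  <  k=2
[0,3] S  >  k=1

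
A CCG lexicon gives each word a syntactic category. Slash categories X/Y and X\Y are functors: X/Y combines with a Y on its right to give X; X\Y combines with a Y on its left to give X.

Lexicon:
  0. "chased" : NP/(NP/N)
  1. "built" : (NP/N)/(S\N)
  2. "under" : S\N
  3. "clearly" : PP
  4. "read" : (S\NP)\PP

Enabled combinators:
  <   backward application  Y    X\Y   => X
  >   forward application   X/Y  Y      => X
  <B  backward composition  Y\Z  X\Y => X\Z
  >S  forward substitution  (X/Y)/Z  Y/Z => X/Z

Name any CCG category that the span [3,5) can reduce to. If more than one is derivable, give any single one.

S\NP

[0,5] S   <
  [0,3] NP   >
    [0,1] "chased" : NP/(NP/N)
    [1,3] NP/N   >
      [1,2] "built" : (NP/N)/(S\N)
      [2,3] "under" : S\N
  [3,5] S\NP   <
    [3,4] "clearly" : PP
    [4,5] "read" : (S\NP)\PP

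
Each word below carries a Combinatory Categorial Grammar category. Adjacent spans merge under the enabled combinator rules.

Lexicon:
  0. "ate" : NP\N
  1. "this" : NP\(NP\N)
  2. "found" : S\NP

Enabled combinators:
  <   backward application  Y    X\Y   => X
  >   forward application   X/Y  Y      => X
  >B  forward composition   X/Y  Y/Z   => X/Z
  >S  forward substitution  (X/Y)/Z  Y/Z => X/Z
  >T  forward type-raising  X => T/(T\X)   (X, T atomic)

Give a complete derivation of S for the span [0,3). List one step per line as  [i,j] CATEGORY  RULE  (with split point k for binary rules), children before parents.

[0,3] S   <
  [0,2] NP   <
    [0,1] "ate" : NP\N
    [1,2] "this" : NP\(NP\N)
  [2,3] "found" : S\NP

[0,1] NP\N  lex  "ate"
[1,2] NP\(NP\N)  lex  "this"
[0,2] NP  <  k=1
[2,3] S\NP  lex  "found"
[0,3] S  <  k=2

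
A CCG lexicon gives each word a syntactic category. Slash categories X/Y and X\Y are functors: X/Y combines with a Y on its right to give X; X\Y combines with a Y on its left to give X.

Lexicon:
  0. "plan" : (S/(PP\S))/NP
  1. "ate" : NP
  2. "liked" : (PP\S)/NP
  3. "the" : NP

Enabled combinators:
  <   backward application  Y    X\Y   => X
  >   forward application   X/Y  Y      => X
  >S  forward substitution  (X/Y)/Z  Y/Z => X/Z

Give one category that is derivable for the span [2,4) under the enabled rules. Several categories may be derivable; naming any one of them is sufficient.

[0,4] S   >
  [0,2] S/(PP\S)   >
    [0,1] "plan" : (S/(PP\S))/NP
    [1,2] "ate" : NP
  [2,4] PP\S   >
    [2,3] "liked" : (PP\S)/NP
    [3,4] "the" : NP

PP\S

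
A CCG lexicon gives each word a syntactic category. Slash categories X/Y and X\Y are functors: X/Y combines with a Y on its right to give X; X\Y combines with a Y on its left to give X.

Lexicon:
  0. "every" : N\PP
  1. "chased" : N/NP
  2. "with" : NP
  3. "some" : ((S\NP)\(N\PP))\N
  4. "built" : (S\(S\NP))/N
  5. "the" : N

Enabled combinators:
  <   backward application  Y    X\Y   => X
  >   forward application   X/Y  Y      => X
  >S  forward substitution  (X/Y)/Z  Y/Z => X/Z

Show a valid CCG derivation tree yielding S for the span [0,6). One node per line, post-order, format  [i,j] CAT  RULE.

[0,1] N\PP  lex  "every"
[1,2] N/NP  lex  "chased"
[2,3] NP  lex  "with"
[1,3] N  >  k=2
[3,4] ((S\NP)\(N\PP))\N  lex  "some"
[1,4] (S\NP)\(N\PP)  <  k=3
[0,4] S\NP  <  k=1
[4,5] (S\(S\NP))/N  lex  "built"
[5,6] N  lex  "the"
[4,6] S\(S\NP)  >  k=5
[0,6] S  <  k=4

[0,6] S   <
  [0,4] S\NP   <
    [0,1] "every" : N\PP
    [1,4] (S\NP)\(N\PP)   <
      [1,3] N   >
        [1,2] "chased" : N/NP
        [2,3] "with" : NP
      [3,4] "some" : ((S\NP)\(N\PP))\N
  [4,6] S\(S\NP)   >
    [4,5] "built" : (S\(S\NP))/N
    [5,6] "the" : N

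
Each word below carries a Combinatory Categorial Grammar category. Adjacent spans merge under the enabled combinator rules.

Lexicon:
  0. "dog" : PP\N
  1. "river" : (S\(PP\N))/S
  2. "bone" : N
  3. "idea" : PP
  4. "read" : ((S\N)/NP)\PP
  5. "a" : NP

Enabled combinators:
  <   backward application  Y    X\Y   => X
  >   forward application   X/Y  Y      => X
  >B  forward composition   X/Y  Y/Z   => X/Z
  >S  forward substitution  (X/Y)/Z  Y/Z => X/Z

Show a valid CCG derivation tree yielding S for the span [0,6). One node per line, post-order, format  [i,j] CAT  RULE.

[0,6] S   <
  [0,1] "dog" : PP\N
  [1,6] S\(PP\N)   >
    [1,2] "river" : (S\(PP\N))/S
    [2,6] S   <
      [2,3] "bone" : N
      [3,6] S\N   >
        [3,5] (S\N)/NP   <
          [3,4] "idea" : PP
          [4,5] "read" : ((S\N)/NP)\PP
        [5,6] "a" : NP

[0,1] PP\N  lex  "dog"
[1,2] (S\(PP\N))/S  lex  "river"
[2,3] N  lex  "bone"
[3,4] PP  lex  "idea"
[4,5] ((S\N)/NP)\PP  lex  "read"
[3,5] (S\N)/NP  <  k=4
[5,6] NP  lex  "a"
[3,6] S\N  >  k=5
[2,6] S  <  k=3
[1,6] S\(PP\N)  >  k=2
[0,6] S  <  k=1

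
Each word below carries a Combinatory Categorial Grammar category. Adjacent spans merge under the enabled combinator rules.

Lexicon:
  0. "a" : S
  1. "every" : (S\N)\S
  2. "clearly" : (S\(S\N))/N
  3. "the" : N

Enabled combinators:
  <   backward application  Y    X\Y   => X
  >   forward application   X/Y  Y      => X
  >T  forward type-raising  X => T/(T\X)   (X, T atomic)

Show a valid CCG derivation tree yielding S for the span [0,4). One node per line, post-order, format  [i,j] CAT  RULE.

[0,4] S   <
  [0,2] S\N   <
    [0,1] "a" : S
    [1,2] "every" : (S\N)\S
  [2,4] S\(S\N)   >
    [2,3] "clearly" : (S\(S\N))/N
    [3,4] "the" : N

[0,1] S  lex  "a"
[1,2] (S\N)\S  lex  "every"
[0,2] S\N  <  k=1
[2,3] (S\(S\N))/N  lex  "clearly"
[3,4] N  lex  "the"
[2,4] S\(S\N)  >  k=3
[0,4] S  <  k=2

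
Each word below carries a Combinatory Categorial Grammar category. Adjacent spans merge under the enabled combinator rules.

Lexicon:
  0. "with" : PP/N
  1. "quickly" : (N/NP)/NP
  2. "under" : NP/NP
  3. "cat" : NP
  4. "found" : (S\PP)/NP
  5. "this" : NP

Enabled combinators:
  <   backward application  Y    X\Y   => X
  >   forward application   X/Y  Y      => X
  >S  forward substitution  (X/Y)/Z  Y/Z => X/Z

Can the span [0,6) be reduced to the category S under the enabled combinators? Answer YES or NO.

YES

[0,6] S   <
  [0,4] PP   >
    [0,1] "with" : PP/N
    [1,4] N   >
      [1,3] N/NP   >S
        [1,2] "quickly" : (N/NP)/NP
        [2,3] "under" : NP/NP
      [3,4] "cat" : NP
  [4,6] S\PP   >
    [4,5] "found" : (S\PP)/NP
    [5,6] "this" : NP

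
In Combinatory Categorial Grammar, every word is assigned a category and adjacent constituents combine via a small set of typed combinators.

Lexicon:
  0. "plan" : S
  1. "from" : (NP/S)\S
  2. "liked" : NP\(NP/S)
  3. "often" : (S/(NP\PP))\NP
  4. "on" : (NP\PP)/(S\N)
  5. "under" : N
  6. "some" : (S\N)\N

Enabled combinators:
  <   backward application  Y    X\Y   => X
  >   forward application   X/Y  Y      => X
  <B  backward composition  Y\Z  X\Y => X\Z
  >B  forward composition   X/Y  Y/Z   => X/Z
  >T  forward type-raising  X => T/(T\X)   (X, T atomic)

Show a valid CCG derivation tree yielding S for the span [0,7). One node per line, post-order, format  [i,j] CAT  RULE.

[0,1] S  lex  "plan"
[1,2] (NP/S)\S  lex  "from"
[2,3] NP\(NP/S)  lex  "liked"
[1,3] NP\S  <B  k=2
[0,3] NP  <  k=1
[3,4] (S/(NP\PP))\NP  lex  "often"
[0,4] S/(NP\PP)  <  k=3
[4,5] (NP\PP)/(S\N)  lex  "on"
[5,6] N  lex  "under"
[6,7] (S\N)\N  lex  "some"
[5,7] S\N  <  k=6
[4,7] NP\PP  >  k=5
[0,7] S  >  k=4

[0,7] S   >
  [0,4] S/(NP\PP)   <
    [0,3] NP   <
      [0,1] "plan" : S
      [1,3] NP\S   <B
        [1,2] "from" : (NP/S)\S
        [2,3] "liked" : NP\(NP/S)
    [3,4] "often" : (S/(NP\PP))\NP
  [4,7] NP\PP   >
    [4,5] "on" : (NP\PP)/(S\N)
    [5,7] S\N   <
      [5,6] "under" : N
      [6,7] "some" : (S\N)\N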